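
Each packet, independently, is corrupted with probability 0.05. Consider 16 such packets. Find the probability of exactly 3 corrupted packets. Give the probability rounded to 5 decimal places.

0.03593

X ~ Binomial(n=16, p=0.05).
P(X=3) = C(16,3) · p^3 · (1−p)^13
= 560 · 0.000125 · 0.51334 = 0.0359339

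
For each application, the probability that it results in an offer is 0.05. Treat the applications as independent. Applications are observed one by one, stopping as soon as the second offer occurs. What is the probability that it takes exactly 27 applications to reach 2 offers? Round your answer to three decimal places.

Y = trial on which the second success occurs; negative binomial, r=2, p=0.05.
P(Y=27) = C(26,1) · p^2 · (1−p)^25
= 26 · 0.0025 · 0.27739 = 0.01803

0.018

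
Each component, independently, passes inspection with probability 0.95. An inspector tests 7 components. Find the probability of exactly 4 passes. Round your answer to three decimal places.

X ~ Binomial(n=7, p=0.95).
P(X=4) = C(7,4) · p^4 · (1−p)^3
= 35 · 0.81451 · 0.000125 = 0.00356

0.004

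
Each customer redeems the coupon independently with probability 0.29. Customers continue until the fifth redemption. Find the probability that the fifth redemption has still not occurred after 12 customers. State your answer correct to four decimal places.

Needing more than 12 customers ⇔ fewer than 5 successes in the first 12. With X ~ Binomial(12, 0.29), P(Y > 12) = P(X ≤ 4).
  k=0: C(12,0)·0.29^0·0.71^12 = 0.016410
  k=1: C(12,1)·0.29^1·0.71^11 = 0.080431
  k=2: C(12,2)·0.29^2·0.71^10 = 0.180686
  k=3: C(12,3)·0.29^3·0.71^9 = 0.246004
  k=4: C(12,4)·0.29^4·0.71^8 = 0.226081
P(X ≤ 4) = 0.749611

0.7496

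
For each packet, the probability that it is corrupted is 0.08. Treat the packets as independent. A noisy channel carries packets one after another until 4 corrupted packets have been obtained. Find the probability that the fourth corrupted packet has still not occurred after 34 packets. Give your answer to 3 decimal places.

0.712

Needing more than 34 packets ⇔ fewer than 4 successes in the first 34. With X ~ Binomial(34, 0.08), P(Y > 34) = P(X ≤ 3).
  k=0: C(34,0)·0.08^0·0.92^34 = 0.05872
  k=1: C(34,1)·0.08^1·0.92^33 = 0.17361
  k=2: C(34,2)·0.08^2·0.92^32 = 0.24909
  k=3: C(34,3)·0.08^3·0.92^31 = 0.23104
P(X ≤ 3) = 0.71245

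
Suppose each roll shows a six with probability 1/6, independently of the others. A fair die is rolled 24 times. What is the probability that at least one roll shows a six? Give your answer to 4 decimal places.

0.9874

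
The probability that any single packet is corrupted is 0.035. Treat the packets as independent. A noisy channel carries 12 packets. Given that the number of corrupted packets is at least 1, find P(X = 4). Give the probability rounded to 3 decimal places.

0.002

X ~ Binomial(12, 0.035). Want P(X=4 | X≥1) = P(X=4) / P(X≥1).
P(X=4) = C(12,4)·0.035^4·0.965^8 = 0.00056
P(X≥1) = 1 − 0.65212 = 0.34788
Ratio = 0.00056 / 0.34788 = 0.00161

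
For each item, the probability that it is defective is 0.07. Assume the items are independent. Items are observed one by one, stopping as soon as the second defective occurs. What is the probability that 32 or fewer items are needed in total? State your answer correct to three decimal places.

0.666

Finishing within 32 items ⇔ at least 2 successes in the first 32. With X ~ Binomial(32, 0.07), P(Y ≤ 32) = 1 − P(X ≤ 1).
  k=0: C(32,0)·0.07^0·0.93^32 = 0.09805
  k=1: C(32,1)·0.07^1·0.93^31 = 0.23617
1 − 0.33422 = 0.66578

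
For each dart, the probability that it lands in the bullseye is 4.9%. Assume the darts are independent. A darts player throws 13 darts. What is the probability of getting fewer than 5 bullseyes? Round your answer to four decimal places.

0.9997

X ~ Binomial(13, 0.049); P(X ≤ 4) = Σ C(13,k) p^k (1−p)^(13−k) over k:
  k=0: C(13,0)·0.049^0·0.951^13 = 0.520411
  k=1: C(13,1)·0.049^1·0.951^12 = 0.348583
  k=2: C(13,2)·0.049^2·0.951^11 = 0.107764
  k=3: C(13,3)·0.049^3·0.951^10 = 0.020359
  k=4: C(13,4)·0.049^4·0.951^9 = 0.002622
Total = 0.999739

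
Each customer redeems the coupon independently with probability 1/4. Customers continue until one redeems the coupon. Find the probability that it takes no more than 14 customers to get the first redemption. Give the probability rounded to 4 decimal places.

Y = number of customers to the first success; geometric, p = 0.25.
P(Y ≤ 14) = 1 − (1−p)^14 = 1 − 0.017818 = 0.982182

0.9822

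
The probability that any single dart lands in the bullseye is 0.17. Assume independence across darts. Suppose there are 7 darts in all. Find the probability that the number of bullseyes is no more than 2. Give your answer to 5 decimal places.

X ~ Binomial(7, 0.17); P(X ≤ 2) = Σ C(7,k) p^k (1−p)^(7−k) over k:
  k=0: C(7,0)·0.17^0·0.83^7 = 0.2713605
  k=1: C(7,1)·0.17^1·0.83^6 = 0.3890590
  k=2: C(7,2)·0.17^2·0.83^5 = 0.2390604
Total = 0.8994799

0.89948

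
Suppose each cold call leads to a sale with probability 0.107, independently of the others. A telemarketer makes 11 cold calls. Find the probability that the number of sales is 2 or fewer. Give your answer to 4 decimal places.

0.8950

X ~ Binomial(11, 0.107); P(X ≤ 2) = Σ C(11,k) p^k (1−p)^(11−k) over k:
  k=0: C(11,0)·0.107^0·0.893^11 = 0.287982
  k=1: C(11,1)·0.107^1·0.893^10 = 0.379569
  k=2: C(11,2)·0.107^2·0.893^9 = 0.227402
Total = 0.894953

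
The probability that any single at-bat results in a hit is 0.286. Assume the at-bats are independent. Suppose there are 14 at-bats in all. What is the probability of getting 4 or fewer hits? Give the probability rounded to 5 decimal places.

X ~ Binomial(14, 0.286); P(X ≤ 4) = Σ C(14,k) p^k (1−p)^(14−k) over k:
  k=0: C(14,0)·0.286^0·0.714^14 = 0.0089490
  k=1: C(14,1)·0.286^1·0.714^13 = 0.0501846
  k=2: C(14,2)·0.286^2·0.714^12 = 0.1306628
  k=3: C(14,3)·0.286^3·0.714^11 = 0.2093533
  k=4: C(14,4)·0.286^4·0.714^10 = 0.2306112
Total = 0.6297609

0.62976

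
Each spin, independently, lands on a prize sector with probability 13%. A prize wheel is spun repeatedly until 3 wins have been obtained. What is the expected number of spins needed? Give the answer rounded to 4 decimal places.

23.0769

Y = total spins until the third success; negative binomial with r=3, p=0.13.
E[Y] = r / p = 3 / 0.13 = 23.076923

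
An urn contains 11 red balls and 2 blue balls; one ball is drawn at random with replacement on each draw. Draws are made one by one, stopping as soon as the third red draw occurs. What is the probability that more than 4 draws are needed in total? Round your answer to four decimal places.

0.1146

Needing more than 4 draws ⇔ fewer than 3 successes in the first 4. With X ~ Binomial(4, 0.846154), P(Y > 4) = P(X ≤ 2).
  k=0: C(4,0)·0.846154^0·0.153846^4 = 0.000560
  k=1: C(4,1)·0.846154^1·0.153846^3 = 0.012324
  k=2: C(4,2)·0.846154^2·0.153846^2 = 0.101677
P(X ≤ 2) = 0.114562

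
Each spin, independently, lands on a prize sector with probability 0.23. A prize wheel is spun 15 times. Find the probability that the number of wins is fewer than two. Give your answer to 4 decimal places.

0.1087

X ~ Binomial(15, 0.23); P(X ≤ 1) = Σ C(15,k) p^k (1−p)^(15−k) over k:
  k=0: C(15,0)·0.23^0·0.77^15 = 0.019832
  k=1: C(15,1)·0.23^1·0.77^14 = 0.088857
Total = 0.108688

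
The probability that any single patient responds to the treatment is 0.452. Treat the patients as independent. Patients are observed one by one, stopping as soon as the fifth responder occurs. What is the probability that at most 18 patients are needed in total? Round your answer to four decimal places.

0.9604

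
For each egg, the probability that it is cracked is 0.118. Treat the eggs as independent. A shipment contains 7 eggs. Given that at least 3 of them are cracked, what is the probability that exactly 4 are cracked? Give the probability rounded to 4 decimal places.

0.1168

X ~ Binomial(7, 0.118). Want P(X=4 | X≥3) = P(X=4) / P(X≥3).
P(X=4) = C(7,4)·0.118^4·0.882^3 = 0.004656
P(X≥3) = 1 − 0.415222 − 0.388858 − 0.156072 = 0.039847
Ratio = 0.004656 / 0.039847 = 0.116843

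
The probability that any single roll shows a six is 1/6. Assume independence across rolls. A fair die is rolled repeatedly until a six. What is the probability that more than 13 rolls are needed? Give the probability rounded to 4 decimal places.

0.0935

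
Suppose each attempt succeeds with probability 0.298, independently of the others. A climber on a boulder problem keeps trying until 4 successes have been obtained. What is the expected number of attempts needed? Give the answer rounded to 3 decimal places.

13.423

Y = total attempts until the fourth success; negative binomial with r=4, p=0.298.
E[Y] = r / p = 4 / 0.298 = 13.42282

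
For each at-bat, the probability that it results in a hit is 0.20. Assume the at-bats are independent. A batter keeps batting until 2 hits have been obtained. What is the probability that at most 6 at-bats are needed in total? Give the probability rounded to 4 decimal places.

Finishing within 6 at-bats ⇔ at least 2 successes in the first 6. With X ~ Binomial(6, 0.20), P(Y ≤ 6) = 1 − P(X ≤ 1).
  k=0: C(6,0)·0.20^0·0.80^6 = 0.262144
  k=1: C(6,1)·0.20^1·0.80^5 = 0.393216
1 − 0.655360 = 0.344640

0.3446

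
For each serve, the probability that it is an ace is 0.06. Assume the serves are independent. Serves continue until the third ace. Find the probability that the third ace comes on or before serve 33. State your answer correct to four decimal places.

Finishing within 33 serves ⇔ at least 3 successes in the first 33. With X ~ Binomial(33, 0.06), P(Y ≤ 33) = 1 − P(X ≤ 2).
  k=0: C(33,0)·0.06^0·0.94^33 = 0.129783
  k=1: C(33,1)·0.06^1·0.94^32 = 0.273374
  k=2: C(33,2)·0.06^2·0.94^31 = 0.279190
1 − 0.682347 = 0.317653

0.3177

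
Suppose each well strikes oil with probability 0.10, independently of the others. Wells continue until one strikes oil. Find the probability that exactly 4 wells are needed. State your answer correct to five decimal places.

Geometric (trials to first success), p = 0.10.
P(Y = 4) = (1−p)^3 · p = 0.729 · 0.10 = 0.0729000

0.07290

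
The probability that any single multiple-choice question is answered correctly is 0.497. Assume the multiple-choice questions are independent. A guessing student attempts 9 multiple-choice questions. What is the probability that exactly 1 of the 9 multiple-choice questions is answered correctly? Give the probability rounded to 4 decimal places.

X ~ Binomial(n=9, p=0.497).
P(X=1) = C(9,1) · p^1 · (1−p)^8
= 9 · 0.497 · 0.0040977 = 0.018329

0.0183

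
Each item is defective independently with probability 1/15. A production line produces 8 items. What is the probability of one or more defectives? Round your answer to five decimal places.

P(at least one) = 1 − P(none) = 1 − (1 − 0.066667)^8
= 1 − 0.5758299 = 0.4241701

0.42417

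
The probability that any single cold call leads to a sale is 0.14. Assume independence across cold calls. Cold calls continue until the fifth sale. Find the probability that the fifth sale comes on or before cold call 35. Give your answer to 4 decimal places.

0.5540

Finishing within 35 cold calls ⇔ at least 5 successes in the first 35. With X ~ Binomial(35, 0.14), P(Y ≤ 35) = 1 − P(X ≤ 4).
  k=0: C(35,0)·0.14^0·0.86^35 = 0.005099
  k=1: C(35,1)·0.14^1·0.86^34 = 0.029050
  k=2: C(35,2)·0.14^2·0.86^33 = 0.080394
  k=3: C(35,3)·0.14^3·0.86^32 = 0.143961
  k=4: C(35,4)·0.14^4·0.86^31 = 0.187484
1 − 0.445987 = 0.554013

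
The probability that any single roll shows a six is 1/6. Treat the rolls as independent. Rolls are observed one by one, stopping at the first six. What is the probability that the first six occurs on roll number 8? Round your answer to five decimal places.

0.04651

Geometric (trials to first success), p = 0.166667.
P(Y = 8) = (1−p)^7 · p = 0.27908 · 0.166667 = 0.0465136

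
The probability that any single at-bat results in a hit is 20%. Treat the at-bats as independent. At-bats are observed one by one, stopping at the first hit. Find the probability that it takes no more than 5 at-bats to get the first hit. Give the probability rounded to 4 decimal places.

0.6723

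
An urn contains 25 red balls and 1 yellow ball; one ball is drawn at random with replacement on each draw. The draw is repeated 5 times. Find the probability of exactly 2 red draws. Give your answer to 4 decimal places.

0.0005

X ~ Binomial(n=5, p=0.961538).
P(X=2) = C(5,2) · p^2 · (1−p)^3
= 10 · 0.92456 · 5.6896e-05 = 0.000526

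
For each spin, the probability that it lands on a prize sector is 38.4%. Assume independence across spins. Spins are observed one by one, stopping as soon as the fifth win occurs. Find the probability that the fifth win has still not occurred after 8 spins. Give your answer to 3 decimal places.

Needing more than 8 spins ⇔ fewer than 5 successes in the first 8. With X ~ Binomial(8, 0.384), P(Y > 8) = P(X ≤ 4).
  k=0: C(8,0)·0.384^0·0.616^8 = 0.02073
  k=1: C(8,1)·0.384^1·0.616^7 = 0.10339
  k=2: C(8,2)·0.384^2·0.616^6 = 0.22558
  k=3: C(8,3)·0.384^3·0.616^5 = 0.28125
  k=4: C(8,4)·0.384^4·0.616^4 = 0.21915
P(X ≤ 4) = 0.85010

0.850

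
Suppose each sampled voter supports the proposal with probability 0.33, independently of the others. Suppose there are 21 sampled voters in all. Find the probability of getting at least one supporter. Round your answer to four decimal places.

0.9998

P(at least one) = 1 − P(none) = 1 − (1 − 0.33)^21
= 1 − 0.000223 = 0.999777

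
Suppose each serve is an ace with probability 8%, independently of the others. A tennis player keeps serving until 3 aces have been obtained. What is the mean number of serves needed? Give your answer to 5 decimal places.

Y = total serves until the third success; negative binomial with r=3, p=0.08.
E[Y] = r / p = 3 / 0.08 = 37.5000000

37.50000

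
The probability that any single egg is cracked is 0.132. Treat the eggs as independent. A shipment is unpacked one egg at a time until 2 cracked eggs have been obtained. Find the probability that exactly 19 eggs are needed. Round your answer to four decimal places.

0.0283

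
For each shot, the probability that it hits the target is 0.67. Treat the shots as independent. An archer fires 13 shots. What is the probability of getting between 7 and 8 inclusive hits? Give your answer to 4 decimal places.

X ~ Binomial(13, 0.67); P(7 ≤ X ≤ 8) = Σ C(13,k) p^k (1−p)^(13−k) over k:
  k=7: C(13,7)·0.67^7·0.33^6 = 0.134315
  k=8: C(13,8)·0.67^8·0.33^5 = 0.204525
Total = 0.338840

0.3388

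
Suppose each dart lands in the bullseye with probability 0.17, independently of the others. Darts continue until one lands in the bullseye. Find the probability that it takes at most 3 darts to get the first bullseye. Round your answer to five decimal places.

Y = number of darts to the first success; geometric, p = 0.17.
P(Y ≤ 3) = 1 − (1−p)^3 = 1 − 0.5717870 = 0.4282130

0.42821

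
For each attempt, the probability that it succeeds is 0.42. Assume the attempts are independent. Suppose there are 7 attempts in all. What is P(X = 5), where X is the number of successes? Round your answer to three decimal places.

0.092

X ~ Binomial(n=7, p=0.42).
P(X=5) = C(7,5) · p^5 · (1−p)^2
= 21 · 0.013069 · 0.3364 = 0.09233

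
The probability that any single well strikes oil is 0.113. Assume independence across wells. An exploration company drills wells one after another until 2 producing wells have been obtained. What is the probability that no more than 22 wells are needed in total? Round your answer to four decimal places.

Finishing within 22 wells ⇔ at least 2 successes in the first 22. With X ~ Binomial(22, 0.113), P(Y ≤ 22) = 1 − P(X ≤ 1).
  k=0: C(22,0)·0.113^0·0.887^22 = 0.071502
  k=1: C(22,1)·0.113^1·0.887^21 = 0.200400
1 − 0.271902 = 0.728098

0.7281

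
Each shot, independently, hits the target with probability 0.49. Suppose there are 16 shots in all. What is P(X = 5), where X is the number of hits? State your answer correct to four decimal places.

0.0749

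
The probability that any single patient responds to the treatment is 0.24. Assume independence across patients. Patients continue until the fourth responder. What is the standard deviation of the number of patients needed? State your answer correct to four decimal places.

Y = total patients until the fourth success; negative binomial with r=4, p=0.24.
SD(Y) = √[r(1−p)/p²] = √(52.777778) = 7.264832

7.2648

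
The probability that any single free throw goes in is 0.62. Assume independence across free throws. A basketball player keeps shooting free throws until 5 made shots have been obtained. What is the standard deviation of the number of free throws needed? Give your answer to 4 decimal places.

Y = total free throws until the fifth success; negative binomial with r=5, p=0.62.
SD(Y) = √[r(1−p)/p²] = √(4.942768) = 2.223234

2.2232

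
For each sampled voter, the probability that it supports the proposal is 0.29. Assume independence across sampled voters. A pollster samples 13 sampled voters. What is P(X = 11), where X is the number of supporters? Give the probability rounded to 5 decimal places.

X ~ Binomial(n=13, p=0.29).
P(X=11) = C(13,11) · p^11 · (1−p)^2
= 78 · 1.2201e-06 · 0.5041 = 0.0000480

0.00005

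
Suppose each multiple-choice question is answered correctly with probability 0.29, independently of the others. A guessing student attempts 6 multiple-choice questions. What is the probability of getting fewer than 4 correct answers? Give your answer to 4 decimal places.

X ~ Binomial(6, 0.29); P(X ≤ 3) = Σ C(6,k) p^k (1−p)^(6−k) over k:
  k=0: C(6,0)·0.29^0·0.71^6 = 0.128100
  k=1: C(6,1)·0.29^1·0.71^5 = 0.313936
  k=2: C(6,2)·0.29^2·0.71^4 = 0.320568
  k=3: C(6,3)·0.29^3·0.71^3 = 0.174582
Total = 0.937186

0.9372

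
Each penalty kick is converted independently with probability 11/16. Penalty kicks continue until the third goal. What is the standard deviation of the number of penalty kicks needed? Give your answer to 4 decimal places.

1.4084

Y = total penalty kicks until the third success; negative binomial with r=3, p=0.6875.
SD(Y) = √[r(1−p)/p²] = √(1.983471) = 1.408358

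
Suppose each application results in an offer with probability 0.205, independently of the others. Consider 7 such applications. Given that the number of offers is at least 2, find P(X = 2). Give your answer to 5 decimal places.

X ~ Binomial(7, 0.205). Want P(X=2 | X≥2) = P(X=2) / P(X≥2).
P(X=2) = C(7,2)·0.205^2·0.795^5 = 0.2802610
P(X≥2) = 1 − 0.2007104 − 0.3622886 = 0.4370010
Ratio = 0.2802610 / 0.4370010 = 0.6413281

0.64133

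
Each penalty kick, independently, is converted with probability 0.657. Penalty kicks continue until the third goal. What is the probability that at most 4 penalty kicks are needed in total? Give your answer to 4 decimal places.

0.5754

Finishing within 4 penalty kicks ⇔ at least 3 successes in the first 4. With X ~ Binomial(4, 0.657), P(Y ≤ 4) = 1 − P(X ≤ 2).
  k=0: C(4,0)·0.657^0·0.343^4 = 0.013841
  k=1: C(4,1)·0.657^1·0.343^3 = 0.106049
  k=2: C(4,2)·0.657^2·0.343^2 = 0.304698
1 − 0.424589 = 0.575411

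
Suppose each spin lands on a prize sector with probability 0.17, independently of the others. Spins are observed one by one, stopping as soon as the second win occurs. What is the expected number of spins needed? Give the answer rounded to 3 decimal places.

11.765

Y = total spins until the second success; negative binomial with r=2, p=0.17.
E[Y] = r / p = 2 / 0.17 = 11.76471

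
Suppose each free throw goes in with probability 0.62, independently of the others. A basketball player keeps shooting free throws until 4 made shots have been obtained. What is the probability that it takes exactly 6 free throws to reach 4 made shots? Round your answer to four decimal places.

Y = trial on which the fourth success occurs; negative binomial, r=4, p=0.62.
P(Y=6) = C(5,3) · p^4 · (1−p)^2
= 10 · 0.14776 · 0.1444 = 0.213370

0.2134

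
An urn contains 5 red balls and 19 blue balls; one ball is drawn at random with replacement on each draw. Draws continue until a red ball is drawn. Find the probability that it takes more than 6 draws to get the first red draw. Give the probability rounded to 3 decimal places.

Y = number of draws to the first success; geometric, p = 0.208333.
P(Y > 6) = P(first 6 all fail) = (1−p)^6 = 0.24618

0.246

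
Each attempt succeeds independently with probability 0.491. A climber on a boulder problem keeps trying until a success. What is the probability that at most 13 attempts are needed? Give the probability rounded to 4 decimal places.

0.9998

Y = number of attempts to the first success; geometric, p = 0.491.
P(Y ≤ 13) = 1 − (1−p)^13 = 1 − 0.000154 = 0.999846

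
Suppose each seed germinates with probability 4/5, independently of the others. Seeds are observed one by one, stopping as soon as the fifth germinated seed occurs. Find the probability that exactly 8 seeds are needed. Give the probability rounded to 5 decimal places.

Y = trial on which the fifth success occurs; negative binomial, r=5, p=0.80.
P(Y=8) = C(7,4) · p^5 · (1−p)^3
= 35 · 0.32768 · 0.008 = 0.0917504

0.09175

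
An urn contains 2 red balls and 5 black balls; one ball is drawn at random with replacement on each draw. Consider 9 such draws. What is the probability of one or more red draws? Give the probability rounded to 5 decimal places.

0.95160

P(at least one) = 1 − P(none) = 1 − (1 − 0.285714)^9
= 1 − 0.0484003 = 0.9515997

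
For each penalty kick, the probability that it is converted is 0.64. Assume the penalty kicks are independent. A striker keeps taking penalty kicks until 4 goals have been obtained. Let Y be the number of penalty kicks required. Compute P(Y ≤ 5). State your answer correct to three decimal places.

0.409

Finishing within 5 penalty kicks ⇔ at least 4 successes in the first 5. With X ~ Binomial(5, 0.64), P(Y ≤ 5) = 1 − P(X ≤ 3).
  k=0: C(5,0)·0.64^0·0.36^5 = 0.00605
  k=1: C(5,1)·0.64^1·0.36^4 = 0.05375
  k=2: C(5,2)·0.64^2·0.36^3 = 0.19110
  k=3: C(5,3)·0.64^3·0.36^2 = 0.33974
1 − 0.59064 = 0.40936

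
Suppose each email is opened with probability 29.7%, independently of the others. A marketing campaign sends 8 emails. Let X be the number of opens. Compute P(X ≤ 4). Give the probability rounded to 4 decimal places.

X ~ Binomial(8, 0.297); P(X ≤ 4) = Σ C(8,k) p^k (1−p)^(8−k) over k:
  k=0: C(8,0)·0.297^0·0.703^8 = 0.059654
  k=1: C(8,1)·0.297^1·0.703^7 = 0.201620
  k=2: C(8,2)·0.297^2·0.703^6 = 0.298128
  k=3: C(8,3)·0.297^3·0.703^5 = 0.251903
  k=4: C(8,4)·0.297^4·0.703^4 = 0.133029
Total = 0.944335

0.9443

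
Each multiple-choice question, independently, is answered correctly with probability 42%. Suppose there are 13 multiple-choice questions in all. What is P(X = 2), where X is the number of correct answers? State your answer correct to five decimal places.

0.03438

X ~ Binomial(n=13, p=0.42).
P(X=2) = C(13,2) · p^2 · (1−p)^11
= 78 · 0.1764 · 0.0024987 = 0.0343796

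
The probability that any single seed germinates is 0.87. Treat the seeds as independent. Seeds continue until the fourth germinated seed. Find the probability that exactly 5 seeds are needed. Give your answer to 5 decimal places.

0.29791

Y = trial on which the fourth success occurs; negative binomial, r=4, p=0.87.
P(Y=5) = C(4,3) · p^4 · (1−p)^1
= 4 · 0.5729 · 0.13 = 0.2979068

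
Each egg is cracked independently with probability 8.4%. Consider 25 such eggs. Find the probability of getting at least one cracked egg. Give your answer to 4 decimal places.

P(at least one) = 1 − P(none) = 1 − (1 − 0.084)^25
= 1 − 0.111529 = 0.888471

0.8885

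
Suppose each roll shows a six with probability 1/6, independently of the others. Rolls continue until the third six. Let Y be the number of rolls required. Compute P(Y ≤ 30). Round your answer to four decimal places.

0.8972

Finishing within 30 rolls ⇔ at least 3 successes in the first 30. With X ~ Binomial(30, 0.166667), P(Y ≤ 30) = 1 − P(X ≤ 2).
  k=0: C(30,0)·0.166667^0·0.833333^30 = 0.004213
  k=1: C(30,1)·0.166667^1·0.833333^29 = 0.025276
  k=2: C(30,2)·0.166667^2·0.833333^28 = 0.073301
1 − 0.102790 = 0.897210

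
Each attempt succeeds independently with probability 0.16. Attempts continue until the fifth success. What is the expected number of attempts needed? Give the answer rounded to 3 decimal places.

Y = total attempts until the fifth success; negative binomial with r=5, p=0.16.
E[Y] = r / p = 5 / 0.16 = 31.25000

31.250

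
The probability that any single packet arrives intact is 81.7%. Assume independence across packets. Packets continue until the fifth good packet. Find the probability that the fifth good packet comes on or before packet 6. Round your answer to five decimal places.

0.69707

Finishing within 6 packets ⇔ at least 5 successes in the first 6. With X ~ Binomial(6, 0.817), P(Y ≤ 6) = 1 − P(X ≤ 4).
  k=0: C(6,0)·0.817^0·0.183^6 = 0.0000376
  k=1: C(6,1)·0.817^1·0.183^5 = 0.0010061
  k=2: C(6,2)·0.817^2·0.183^4 = 0.0112290
  k=3: C(6,3)·0.817^3·0.183^3 = 0.0668420
  k=4: C(6,4)·0.817^4·0.183^2 = 0.2238111
1 − 0.3029257 = 0.6970743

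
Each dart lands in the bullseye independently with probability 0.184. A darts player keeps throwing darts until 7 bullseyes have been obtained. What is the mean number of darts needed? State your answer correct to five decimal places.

Y = total darts until the seventh success; negative binomial with r=7, p=0.184.
E[Y] = r / p = 7 / 0.184 = 38.0434783

38.04348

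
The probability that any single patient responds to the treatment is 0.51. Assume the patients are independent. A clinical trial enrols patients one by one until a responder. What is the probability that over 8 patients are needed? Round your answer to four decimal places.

Y = number of patients to the first success; geometric, p = 0.51.
P(Y > 8) = P(first 8 all fail) = (1−p)^8 = 0.003323

0.0033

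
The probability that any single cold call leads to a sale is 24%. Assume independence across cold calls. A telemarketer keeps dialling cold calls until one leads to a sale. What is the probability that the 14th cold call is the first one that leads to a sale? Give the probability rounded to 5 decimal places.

0.00677

Geometric (trials to first success), p = 0.24.
P(Y = 14) = (1−p)^13 · p = 0.028221 · 0.24 = 0.0067731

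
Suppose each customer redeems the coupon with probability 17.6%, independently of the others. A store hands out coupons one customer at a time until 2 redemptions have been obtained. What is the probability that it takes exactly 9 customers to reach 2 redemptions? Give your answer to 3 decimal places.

0.064

Y = trial on which the second success occurs; negative binomial, r=2, p=0.176.
P(Y=9) = C(8,1) · p^2 · (1−p)^7
= 8 · 0.030976 · 0.25792 = 0.06392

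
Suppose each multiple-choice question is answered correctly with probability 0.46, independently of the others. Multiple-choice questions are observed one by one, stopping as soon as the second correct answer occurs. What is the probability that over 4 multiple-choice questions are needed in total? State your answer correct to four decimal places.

Needing more than 4 multiple-choice questions ⇔ fewer than 2 successes in the first 4. With X ~ Binomial(4, 0.46), P(Y > 4) = P(X ≤ 1).
  k=0: C(4,0)·0.46^0·0.54^4 = 0.085031
  k=1: C(4,1)·0.46^1·0.54^3 = 0.289734
P(X ≤ 1) = 0.374764

0.3748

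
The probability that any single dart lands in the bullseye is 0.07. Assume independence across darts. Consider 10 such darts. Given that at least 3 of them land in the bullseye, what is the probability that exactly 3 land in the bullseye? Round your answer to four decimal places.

X ~ Binomial(10, 0.07). Want P(X=3 | X≥3) = P(X=3) / P(X≥3).
P(X=3) = C(10,3)·0.07^3·0.93^7 = 0.024766
P(X≥3) = 1 − 0.483982 − 0.364288 − 0.123388 = 0.028342
Ratio = 0.024766 / 0.028342 = 0.873823

0.8738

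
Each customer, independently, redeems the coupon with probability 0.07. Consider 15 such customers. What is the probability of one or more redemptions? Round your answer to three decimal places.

0.663

P(at least one) = 1 − P(none) = 1 − (1 − 0.07)^15
= 1 − 0.33670 = 0.66330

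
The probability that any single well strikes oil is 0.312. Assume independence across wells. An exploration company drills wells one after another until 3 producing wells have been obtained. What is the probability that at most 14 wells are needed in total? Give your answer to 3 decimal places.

Finishing within 14 wells ⇔ at least 3 successes in the first 14. With X ~ Binomial(14, 0.312), P(Y ≤ 14) = 1 − P(X ≤ 2).
  k=0: C(14,0)·0.312^0·0.688^14 = 0.00532
  k=1: C(14,1)·0.312^1·0.688^13 = 0.03380
  k=2: C(14,2)·0.312^2·0.688^12 = 0.09963
1 − 0.13876 = 0.86124

0.861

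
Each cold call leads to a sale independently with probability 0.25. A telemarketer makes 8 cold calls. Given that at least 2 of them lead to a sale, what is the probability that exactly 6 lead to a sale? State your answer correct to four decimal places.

0.0061

X ~ Binomial(8, 0.25). Want P(X=6 | X≥2) = P(X=6) / P(X≥2).
P(X=6) = C(8,6)·0.25^6·0.75^2 = 0.003845
P(X≥2) = 1 − 0.100113 − 0.266968 = 0.632919
Ratio = 0.003845 / 0.632919 = 0.006075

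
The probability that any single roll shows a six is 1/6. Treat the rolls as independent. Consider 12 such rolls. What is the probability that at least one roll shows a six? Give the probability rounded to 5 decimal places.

P(at least one) = 1 − P(none) = 1 − (1 − 0.166667)^12
= 1 − 0.1121567 = 0.8878433

0.88784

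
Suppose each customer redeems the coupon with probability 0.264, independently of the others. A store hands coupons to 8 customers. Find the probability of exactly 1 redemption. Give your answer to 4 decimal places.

0.2471

X ~ Binomial(n=8, p=0.264).
P(X=1) = C(8,1) · p^1 · (1−p)^7
= 8 · 0.264 · 0.11699 = 0.247081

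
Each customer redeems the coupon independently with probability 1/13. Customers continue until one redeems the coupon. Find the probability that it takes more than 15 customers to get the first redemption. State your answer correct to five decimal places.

Y = number of customers to the first success; geometric, p = 0.076923.
P(Y > 15) = P(first 15 all fail) = (1−p)^15 = 0.3010013

0.30100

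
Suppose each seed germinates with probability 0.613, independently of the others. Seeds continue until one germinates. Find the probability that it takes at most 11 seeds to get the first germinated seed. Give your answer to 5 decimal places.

Y = number of seeds to the first success; geometric, p = 0.613.
P(Y ≤ 11) = 1 − (1−p)^11 = 1 − 0.0000292 = 0.9999708

0.99997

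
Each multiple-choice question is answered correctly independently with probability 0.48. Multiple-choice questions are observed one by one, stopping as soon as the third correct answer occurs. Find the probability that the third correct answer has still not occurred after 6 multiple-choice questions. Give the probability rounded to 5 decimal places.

Needing more than 6 multiple-choice questions ⇔ fewer than 3 successes in the first 6. With X ~ Binomial(6, 0.48), P(Y > 6) = P(X ≤ 2).
  k=0: C(6,0)·0.48^0·0.52^6 = 0.0197706
  k=1: C(6,1)·0.48^1·0.52^5 = 0.1094988
  k=2: C(6,2)·0.48^2·0.52^4 = 0.2526894
P(X ≤ 2) = 0.3819588

0.38196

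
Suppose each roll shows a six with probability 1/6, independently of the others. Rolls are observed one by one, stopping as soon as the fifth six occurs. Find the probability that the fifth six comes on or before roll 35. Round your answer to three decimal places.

Finishing within 35 rolls ⇔ at least 5 successes in the first 35. With X ~ Binomial(35, 0.166667), P(Y ≤ 35) = 1 − P(X ≤ 4).
  k=0: C(35,0)·0.166667^0·0.833333^35 = 0.00169
  k=1: C(35,1)·0.166667^1·0.833333^34 = 0.01185
  k=2: C(35,2)·0.166667^2·0.833333^33 = 0.04029
  k=3: C(35,3)·0.166667^3·0.833333^32 = 0.08865
  k=4: C(35,4)·0.166667^4·0.833333^31 = 0.14183
1 − 0.28432 = 0.71568

0.716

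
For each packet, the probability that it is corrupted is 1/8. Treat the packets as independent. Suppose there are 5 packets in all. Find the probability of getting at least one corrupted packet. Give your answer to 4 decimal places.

P(at least one) = 1 − P(none) = 1 − (1 − 0.125)^5
= 1 − 0.512909 = 0.487091

0.4871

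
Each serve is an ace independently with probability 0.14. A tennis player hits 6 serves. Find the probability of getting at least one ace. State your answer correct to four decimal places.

0.5954

P(at least one) = 1 − P(none) = 1 − (1 − 0.14)^6
= 1 − 0.404567 = 0.595433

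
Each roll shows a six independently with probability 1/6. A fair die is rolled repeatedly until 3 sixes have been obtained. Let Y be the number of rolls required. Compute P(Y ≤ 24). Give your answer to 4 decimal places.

Finishing within 24 rolls ⇔ at least 3 successes in the first 24. With X ~ Binomial(24, 0.166667), P(Y ≤ 24) = 1 − P(X ≤ 2).
  k=0: C(24,0)·0.166667^0·0.833333^24 = 0.012579
  k=1: C(24,1)·0.166667^1·0.833333^23 = 0.060380
  k=2: C(24,2)·0.166667^2·0.833333^22 = 0.138873
1 − 0.211832 = 0.788168

0.7882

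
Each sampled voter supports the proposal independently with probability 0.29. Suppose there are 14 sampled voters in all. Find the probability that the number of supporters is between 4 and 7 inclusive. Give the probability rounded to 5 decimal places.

X ~ Binomial(14, 0.29); P(4 ≤ X ≤ 7) = Σ C(14,k) p^k (1−p)^(14−k) over k:
  k=4: C(14,4)·0.29^4·0.71^10 = 0.2304674
  k=5: C(14,5)·0.29^5·0.71^9 = 0.1882692
  k=6: C(14,6)·0.29^6·0.71^8 = 0.1153480
  k=7: C(14,7)·0.29^7·0.71^7 = 0.0538445
Total = 0.5879292

0.58793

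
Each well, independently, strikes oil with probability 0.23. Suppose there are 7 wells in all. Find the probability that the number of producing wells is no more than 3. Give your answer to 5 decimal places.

0.94644

X ~ Binomial(7, 0.23); P(X ≤ 3) = Σ C(7,k) p^k (1−p)^(7−k) over k:
  k=0: C(7,0)·0.23^0·0.77^7 = 0.1604852
  k=1: C(7,1)·0.23^1·0.77^6 = 0.3355600
  k=2: C(7,2)·0.23^2·0.77^5 = 0.3006967
  k=3: C(7,3)·0.23^3·0.77^4 = 0.1496975
Total = 0.9464394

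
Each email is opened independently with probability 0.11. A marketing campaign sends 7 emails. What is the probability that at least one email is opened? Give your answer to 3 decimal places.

0.558

P(at least one) = 1 − P(none) = 1 − (1 − 0.11)^7
= 1 − 0.44231 = 0.55769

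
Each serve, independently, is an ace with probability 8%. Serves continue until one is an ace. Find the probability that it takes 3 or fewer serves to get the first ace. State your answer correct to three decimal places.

0.221

Y = number of serves to the first success; geometric, p = 0.08.
P(Y ≤ 3) = 1 − (1−p)^3 = 1 − 0.77869 = 0.22131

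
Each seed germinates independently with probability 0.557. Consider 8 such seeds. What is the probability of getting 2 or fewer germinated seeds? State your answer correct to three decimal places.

X ~ Binomial(8, 0.557); P(X ≤ 2) = Σ C(8,k) p^k (1−p)^(8−k) over k:
  k=0: C(8,0)·0.557^0·0.443^8 = 0.00148
  k=1: C(8,1)·0.557^1·0.443^7 = 0.01492
  k=2: C(8,2)·0.557^2·0.443^6 = 0.06566
Total = 0.08206

0.082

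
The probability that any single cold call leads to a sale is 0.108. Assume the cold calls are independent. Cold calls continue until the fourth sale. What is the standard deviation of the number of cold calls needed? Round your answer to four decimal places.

17.4900

Y = total cold calls until the fourth success; negative binomial with r=4, p=0.108.
SD(Y) = √[r(1−p)/p²] = √(305.898491) = 17.489954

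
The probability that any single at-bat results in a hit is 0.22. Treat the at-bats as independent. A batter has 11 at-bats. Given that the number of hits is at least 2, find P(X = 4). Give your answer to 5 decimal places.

0.18519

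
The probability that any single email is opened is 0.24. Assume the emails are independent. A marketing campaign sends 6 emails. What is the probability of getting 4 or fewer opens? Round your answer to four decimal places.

X ~ Binomial(6, 0.24); P(X ≤ 4) = Σ C(6,k) p^k (1−p)^(6−k) over k:
  k=0: C(6,0)·0.24^0·0.76^6 = 0.192700
  k=1: C(6,1)·0.24^1·0.76^5 = 0.365116
  k=2: C(6,2)·0.24^2·0.76^4 = 0.288249
  k=3: C(6,3)·0.24^3·0.76^3 = 0.121368
  k=4: C(6,4)·0.24^4·0.76^2 = 0.028745
Total = 0.996178

0.9962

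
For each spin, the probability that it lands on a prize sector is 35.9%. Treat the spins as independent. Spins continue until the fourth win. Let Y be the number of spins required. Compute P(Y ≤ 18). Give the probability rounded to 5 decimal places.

Finishing within 18 spins ⇔ at least 4 successes in the first 18. With X ~ Binomial(18, 0.359), P(Y ≤ 18) = 1 − P(X ≤ 3).
  k=0: C(18,0)·0.359^0·0.641^18 = 0.0003338
  k=1: C(18,1)·0.359^1·0.641^17 = 0.0033648
  k=2: C(18,2)·0.359^2·0.641^16 = 0.0160180
  k=3: C(18,3)·0.359^3·0.641^15 = 0.0478458
1 − 0.0675624 = 0.9324376

0.93244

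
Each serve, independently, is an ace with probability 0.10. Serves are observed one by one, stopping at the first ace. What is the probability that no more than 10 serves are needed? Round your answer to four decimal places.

Y = number of serves to the first success; geometric, p = 0.10.
P(Y ≤ 10) = 1 − (1−p)^10 = 1 − 0.348678 = 0.651322

0.6513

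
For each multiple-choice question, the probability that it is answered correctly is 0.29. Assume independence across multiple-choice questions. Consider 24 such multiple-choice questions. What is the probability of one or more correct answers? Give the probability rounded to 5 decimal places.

P(at least one) = 1 − P(none) = 1 − (1 − 0.29)^24
= 1 − 0.0002693 = 0.9997307

0.99973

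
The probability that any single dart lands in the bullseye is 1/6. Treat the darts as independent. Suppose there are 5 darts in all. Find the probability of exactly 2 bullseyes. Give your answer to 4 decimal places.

0.1608

X ~ Binomial(n=5, p=0.166667).
P(X=2) = C(5,2) · p^2 · (1−p)^3
= 10 · 0.027778 · 0.5787 = 0.160751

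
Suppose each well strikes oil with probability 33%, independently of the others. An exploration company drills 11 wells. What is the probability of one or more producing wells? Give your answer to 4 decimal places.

0.9878

P(at least one) = 1 − P(none) = 1 − (1 − 0.33)^11
= 1 − 0.012213 = 0.987787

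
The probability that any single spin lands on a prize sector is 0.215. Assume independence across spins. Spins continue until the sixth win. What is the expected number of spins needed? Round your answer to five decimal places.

27.90698

Y = total spins until the sixth success; negative binomial with r=6, p=0.215.
E[Y] = r / p = 6 / 0.215 = 27.9069767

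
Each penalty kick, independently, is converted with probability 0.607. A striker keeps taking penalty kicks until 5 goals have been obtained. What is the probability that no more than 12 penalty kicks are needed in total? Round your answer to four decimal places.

0.9484

Finishing within 12 penalty kicks ⇔ at least 5 successes in the first 12. With X ~ Binomial(12, 0.607), P(Y ≤ 12) = 1 − P(X ≤ 4).
  k=0: C(12,0)·0.607^0·0.393^12 = 0.000014
  k=1: C(12,1)·0.607^1·0.393^11 = 0.000252
  k=2: C(12,2)·0.607^2·0.393^10 = 0.002137
  k=3: C(12,3)·0.607^3·0.393^9 = 0.011003
  k=4: C(12,4)·0.607^4·0.393^8 = 0.038238
1 − 0.051644 = 0.948356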